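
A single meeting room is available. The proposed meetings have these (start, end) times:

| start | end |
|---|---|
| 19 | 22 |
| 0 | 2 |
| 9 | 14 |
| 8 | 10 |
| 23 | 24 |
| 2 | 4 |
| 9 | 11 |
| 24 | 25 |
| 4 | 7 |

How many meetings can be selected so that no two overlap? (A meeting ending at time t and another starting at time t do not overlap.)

7

Sort by end time and greedily take each interval whose start is ≥ the last chosen end.
By end time: (0,2), (2,4), (4,7), (8,10), (9,11), (9,14), (19,22), (23,24), (24,25).
Pick (0,2); next start ≥ 2 → (2,4); next start ≥ 4 → (4,7); next start ≥ 7 → (8,10); next start ≥ 10 → (19,22); next start ≥ 22 → (23,24); next start ≥ 24 → (24,25).
Selected 7 meetings.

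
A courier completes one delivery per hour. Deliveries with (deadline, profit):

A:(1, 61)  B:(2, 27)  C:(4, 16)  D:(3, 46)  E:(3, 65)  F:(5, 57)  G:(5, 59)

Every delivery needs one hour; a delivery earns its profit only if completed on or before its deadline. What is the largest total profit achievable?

288

Take jobs in profit order; each goes to the latest open slot no later than its deadline.
By profit: E(d3,65), A(d1,61), G(d5,59), F(d5,57), D(d3,46), B(d2,27), C(d4,16)
E→slot 3; A→slot 1; G→slot 5; F→slot 4; D→slot 2; B skipped; C skipped.
Profit = 61 + 46 + 65 + 57 + 59 = 288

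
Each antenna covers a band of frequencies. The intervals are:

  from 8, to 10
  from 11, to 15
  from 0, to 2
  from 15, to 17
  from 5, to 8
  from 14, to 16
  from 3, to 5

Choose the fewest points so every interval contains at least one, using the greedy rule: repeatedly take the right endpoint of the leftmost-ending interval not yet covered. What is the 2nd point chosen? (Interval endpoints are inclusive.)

Sort by right endpoint; whenever an interval is uncovered, place a point at its right end.
By right end: [0,2]  [3,5]  [5,8]  [8,10]  [11,15]  [14,16]  [15,17]
[0,2] uncovered → point at 2; [3,5] uncovered → point at 5; [8,10] uncovered → point at 10; [11,15] uncovered → point at 15.
Points: 2, 5, 10, 15 (4 total).

5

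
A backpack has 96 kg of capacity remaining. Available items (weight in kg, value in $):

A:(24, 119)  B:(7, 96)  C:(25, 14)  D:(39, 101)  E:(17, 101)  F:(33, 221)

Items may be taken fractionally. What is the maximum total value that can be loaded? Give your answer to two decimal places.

575.85

Sort by value per unit weight and fill in that order.
Order: B (96/7=13.71) > F (221/33=6.70) > E (101/17=5.94) > A (119/24=4.96) > D (101/39=2.59) > C (14/25=0.56)
Fill: take B (7 @ 96) → take F (33 @ 221) → take E (17 @ 101) → take A (24 @ 119) → take 15/39 of D → 38.85; 96/96 used.
Total value = 575.85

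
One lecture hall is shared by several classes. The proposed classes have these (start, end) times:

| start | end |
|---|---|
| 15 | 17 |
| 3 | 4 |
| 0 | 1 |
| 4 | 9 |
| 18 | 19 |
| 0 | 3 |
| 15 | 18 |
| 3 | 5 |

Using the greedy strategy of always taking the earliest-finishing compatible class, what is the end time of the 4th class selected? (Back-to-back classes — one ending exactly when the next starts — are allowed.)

17

Sort by end time and greedily take each interval whose start is ≥ the last chosen end.
By end time: (0,1), (0,3), (3,4), (3,5), (4,9), (15,17), (15,18), (18,19).
Pick (0,1); next start ≥ 1 → (3,4); next start ≥ 4 → (4,9); next start ≥ 9 → (15,17); next start ≥ 17 → (18,19).
Selected: (0,1) (3,4) (4,9) (15,17) (18,19)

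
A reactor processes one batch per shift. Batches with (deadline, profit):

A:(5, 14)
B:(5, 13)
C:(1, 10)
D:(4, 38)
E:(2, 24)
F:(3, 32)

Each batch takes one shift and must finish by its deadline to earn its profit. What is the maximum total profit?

121

Take jobs in profit order; each goes to the latest open slot no later than its deadline.
Profit order: D=38 F=32 E=24 A=14 B=13 C=10
Assign: D→slot 4, F→slot 3, E→slot 2, A→slot 5, B→slot 1, C skipped.
Slots: [1:B] [2:E] [3:F] [4:D] [5:A]
Profit = 13 + 24 + 32 + 38 + 14 = 121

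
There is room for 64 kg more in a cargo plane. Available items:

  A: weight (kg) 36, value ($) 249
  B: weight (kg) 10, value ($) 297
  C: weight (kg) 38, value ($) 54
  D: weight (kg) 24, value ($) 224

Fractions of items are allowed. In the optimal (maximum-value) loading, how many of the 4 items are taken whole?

2

Sort by value per unit weight and fill in that order.
Ratios (sorted): B 29.70, D 9.33, A 6.92, C 1.42
take B (10 @ 297); take D (24 @ 224); take 30/36 of A → 207.50. Capacity used 64/64.
2 item(s) taken whole; one partial (take 30/36 of A).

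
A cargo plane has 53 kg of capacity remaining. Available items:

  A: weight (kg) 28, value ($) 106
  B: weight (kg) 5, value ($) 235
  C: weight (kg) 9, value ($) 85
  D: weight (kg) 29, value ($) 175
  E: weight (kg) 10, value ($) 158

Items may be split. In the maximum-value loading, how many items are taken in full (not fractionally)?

4

Greedy by value/weight ratio, highest first.
Order: B (235/5=47.00) > E (158/10=15.80) > C (85/9=9.44) > D (175/29=6.03) > A (106/28=3.79)
Fill: take B (5 @ 235) → take E (10 @ 158) → take C (9 @ 85) → take D (29 @ 175); 53/53 used.
4 item(s) taken whole.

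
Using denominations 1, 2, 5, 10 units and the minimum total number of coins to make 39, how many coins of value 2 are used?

Use the largest denomination that fits, subtract, and repeat.
39 = 3×10 + 1×5 + 2×2
Count of 2: 2

2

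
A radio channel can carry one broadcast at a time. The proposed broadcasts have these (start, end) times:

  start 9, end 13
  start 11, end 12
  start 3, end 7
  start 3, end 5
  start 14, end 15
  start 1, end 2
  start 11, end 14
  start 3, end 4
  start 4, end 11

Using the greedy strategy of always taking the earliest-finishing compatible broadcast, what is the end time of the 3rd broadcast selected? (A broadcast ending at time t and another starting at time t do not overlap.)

Order by finish time; keep every interval that doesn't clash with the previous kept one.
Sorted by end: (1,2)  (3,4)  (3,5)  (3,7)  (4,11)  (11,12)  (9,13)  (11,14)  (14,15)
take (1,2); take (3,4); take (4,11); take (11,12); take (14,15).
Selected: (1,2) (3,4) (4,11) (11,12) (14,15)

11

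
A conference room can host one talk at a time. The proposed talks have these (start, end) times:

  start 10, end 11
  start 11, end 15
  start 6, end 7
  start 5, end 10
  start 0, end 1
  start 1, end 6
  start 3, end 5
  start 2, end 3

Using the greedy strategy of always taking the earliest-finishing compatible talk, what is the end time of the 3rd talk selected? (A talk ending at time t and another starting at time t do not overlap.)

By end time: (0,1), (2,3), (3,5), (1,6), (6,7), (5,10), (10,11), (11,15).
Pick (0,1); next start ≥ 1 → (2,3); next start ≥ 3 → (3,5); next start ≥ 5 → (6,7); next start ≥ 7 → (10,11); next start ≥ 11 → (11,15).
Selected: (0,1) (2,3) (3,5) (6,7) (10,11) (11,15)

5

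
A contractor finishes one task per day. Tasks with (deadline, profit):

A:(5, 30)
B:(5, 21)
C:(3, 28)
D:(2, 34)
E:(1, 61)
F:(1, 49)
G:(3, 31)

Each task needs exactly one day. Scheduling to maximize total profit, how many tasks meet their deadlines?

5

Profit order: E=61 F=49 D=34 G=31 A=30 C=28 B=21
Assign: E→slot 1, F skipped, D→slot 2, G→slot 3, A→slot 5, C skipped, B→slot 4.
Slots: [1:E] [2:D] [3:G] [4:B] [5:A]
5 of 7 scheduled.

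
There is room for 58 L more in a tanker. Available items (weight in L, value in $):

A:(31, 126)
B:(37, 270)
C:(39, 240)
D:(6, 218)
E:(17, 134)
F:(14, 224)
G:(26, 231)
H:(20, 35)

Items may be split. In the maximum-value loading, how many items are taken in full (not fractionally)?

3

Order: D (218/6=36.33) > F (224/14=16.00) > G (231/26=8.88) > E (134/17=7.88) > B (270/37=7.30) > C (240/39=6.15) > A (126/31=4.06) > H (35/20=1.75)
Fill: take D (6 @ 218) → take F (14 @ 224) → take G (26 @ 231) → take 12/17 of E → 94.59; 58/58 used.
3 item(s) taken whole; one partial (take 12/17 of E).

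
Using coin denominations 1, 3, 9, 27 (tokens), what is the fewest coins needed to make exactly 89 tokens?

7

Use the largest denomination that fits, subtract, and repeat.
89 = 3×27 + 2×3 + 2×1
Total coins = 3 + 2 + 2 = 7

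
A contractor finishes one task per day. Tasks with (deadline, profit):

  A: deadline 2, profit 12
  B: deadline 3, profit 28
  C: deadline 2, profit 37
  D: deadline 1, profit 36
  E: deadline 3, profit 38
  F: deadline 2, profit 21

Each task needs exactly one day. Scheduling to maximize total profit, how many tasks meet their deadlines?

Sort by profit descending; place each in the latest free slot ≤ its deadline.
By profit: E(d3,38), C(d2,37), D(d1,36), B(d3,28), F(d2,21), A(d2,12)
E→slot 3; C→slot 2; D→slot 1; B skipped; F skipped; A skipped.
3 of 6 scheduled.

3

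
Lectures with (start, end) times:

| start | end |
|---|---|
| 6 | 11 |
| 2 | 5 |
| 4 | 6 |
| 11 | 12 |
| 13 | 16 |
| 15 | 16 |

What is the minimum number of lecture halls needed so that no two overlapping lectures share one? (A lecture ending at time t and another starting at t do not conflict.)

2

Count concurrent intervals with a sweep; the peak is the room count.
starts: [2, 4, 6, 11, 13, 15]
ends:   [5, 6, 11, 12, 16, 16]
s2→1 s4→2  — peak 2.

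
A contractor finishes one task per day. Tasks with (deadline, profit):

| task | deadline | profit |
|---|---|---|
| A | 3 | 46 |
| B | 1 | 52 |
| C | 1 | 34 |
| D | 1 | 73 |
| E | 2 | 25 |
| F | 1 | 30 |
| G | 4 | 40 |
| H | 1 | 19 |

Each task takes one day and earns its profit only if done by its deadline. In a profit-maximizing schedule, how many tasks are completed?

Take jobs in profit order; each goes to the latest open slot no later than its deadline.
By profit: D(d1,73), B(d1,52), A(d3,46), G(d4,40), C(d1,34), F(d1,30), E(d2,25), H(d1,19)
D→slot 1; B skipped; A→slot 3; G→slot 4; C skipped; F skipped; E→slot 2; H skipped.
4 of 8 scheduled.

4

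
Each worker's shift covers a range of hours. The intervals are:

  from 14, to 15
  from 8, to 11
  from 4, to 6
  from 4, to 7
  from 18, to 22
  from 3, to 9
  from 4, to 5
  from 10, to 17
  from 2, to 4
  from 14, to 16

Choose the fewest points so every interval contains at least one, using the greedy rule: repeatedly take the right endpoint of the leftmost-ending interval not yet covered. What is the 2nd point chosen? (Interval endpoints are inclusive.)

11

Process intervals by earliest right end; each time one isn't hit yet, stab at its right endpoint.
By right end: [2,4]  [4,5]  [4,6]  [4,7]  [3,9]  [8,11]  [14,15]  [14,16]  [10,17]  [18,22]
[2,4] uncovered → point at 4; [8,11] uncovered → point at 11; [14,15] uncovered → point at 15; [18,22] uncovered → point at 22.
Points: 4, 11, 15, 22 (4 total).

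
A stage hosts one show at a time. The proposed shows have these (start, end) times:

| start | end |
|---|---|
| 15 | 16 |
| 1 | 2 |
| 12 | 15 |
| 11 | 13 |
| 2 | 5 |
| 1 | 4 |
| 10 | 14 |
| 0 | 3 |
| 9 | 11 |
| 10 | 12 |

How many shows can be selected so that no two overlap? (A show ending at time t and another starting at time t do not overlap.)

5

By end time: (1,2), (0,3), (1,4), (2,5), (9,11), (10,12), (11,13), (10,14), (12,15), (15,16).
Pick (1,2); next start ≥ 2 → (2,5); next start ≥ 5 → (9,11); next start ≥ 11 → (11,13); next start ≥ 13 → (15,16).
Selected 5 shows.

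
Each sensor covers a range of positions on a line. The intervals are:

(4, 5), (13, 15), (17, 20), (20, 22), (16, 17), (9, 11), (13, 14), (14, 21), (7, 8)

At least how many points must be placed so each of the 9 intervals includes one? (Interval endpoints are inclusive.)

Sorted: [4,5] [7,8] [9,11] [13,14] [13,15] [16,17] [17,20] [14,21] [20,22]
{[4,5]} hit by 5; {[7,8]} hit by 8; {[9,11]} hit by 11; {[13,14],[13,15]} hit by 14; {[16,17],[17,20],[14,21]} hit by 17; {[20,22]} hit by 22.
Points: 5, 8, 11, 14, 17, 22 (6 total).

6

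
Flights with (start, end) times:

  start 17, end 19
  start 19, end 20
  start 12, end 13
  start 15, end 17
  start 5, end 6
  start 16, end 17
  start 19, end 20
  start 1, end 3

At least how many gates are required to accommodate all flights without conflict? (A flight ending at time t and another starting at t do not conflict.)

2

starts: [1, 5, 12, 15, 16, 17, 19, 19]
ends:   [3, 6, 13, 17, 17, 19, 20, 20]
s1→1 e3→0 s5→1 e6→0 s12→1 e13→0 s15→1 s16→2  — peak 2.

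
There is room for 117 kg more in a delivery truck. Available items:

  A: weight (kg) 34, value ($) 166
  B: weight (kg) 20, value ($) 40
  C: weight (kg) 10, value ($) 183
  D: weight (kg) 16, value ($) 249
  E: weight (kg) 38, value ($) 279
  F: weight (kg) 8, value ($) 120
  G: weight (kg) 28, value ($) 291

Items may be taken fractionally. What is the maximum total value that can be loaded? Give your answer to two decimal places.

1205.00

Ratios (sorted): C 18.30, D 15.56, F 15.00, G 10.39, E 7.34, A 4.88, B 2.00
take C (10 @ 183); take D (16 @ 249); take F (8 @ 120); take G (28 @ 291); take E (38 @ 279); take 17/34 of A → 83.00. Capacity used 117/117.
Total value = 1205.00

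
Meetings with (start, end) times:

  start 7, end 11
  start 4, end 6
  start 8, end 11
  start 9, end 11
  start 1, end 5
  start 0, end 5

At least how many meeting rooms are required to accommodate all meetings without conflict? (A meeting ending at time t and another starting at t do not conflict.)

3

Events (time:±→running): 0:+→1 1:+→2 4:+→3 … peak 3.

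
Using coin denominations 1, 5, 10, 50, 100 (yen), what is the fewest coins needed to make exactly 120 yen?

120 = 1×100 + 2×10
Total coins = 1 + 2 = 3

3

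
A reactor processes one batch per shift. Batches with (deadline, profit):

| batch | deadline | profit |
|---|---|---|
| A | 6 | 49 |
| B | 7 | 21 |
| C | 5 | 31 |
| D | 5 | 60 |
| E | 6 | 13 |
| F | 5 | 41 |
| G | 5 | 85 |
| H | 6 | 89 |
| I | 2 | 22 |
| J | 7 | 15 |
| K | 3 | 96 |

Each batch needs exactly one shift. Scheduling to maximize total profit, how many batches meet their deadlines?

By profit: K(d3,96), H(d6,89), G(d5,85), D(d5,60), A(d6,49), F(d5,41), C(d5,31), I(d2,22), B(d7,21), J(d7,15), E(d6,13)
K→slot 3; H→slot 6; G→slot 5; D→slot 4; A→slot 2; F→slot 1; C skipped; I skipped; B→slot 7; J skipped; E skipped.
7 of 11 scheduled.

7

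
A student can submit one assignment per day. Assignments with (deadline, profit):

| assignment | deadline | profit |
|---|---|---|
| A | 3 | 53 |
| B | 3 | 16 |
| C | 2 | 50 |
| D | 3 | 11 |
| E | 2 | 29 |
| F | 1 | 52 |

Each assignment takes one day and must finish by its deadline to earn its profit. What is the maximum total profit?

155

Sort by profit descending; place each in the latest free slot ≤ its deadline.
By profit: A(d3,53), F(d1,52), C(d2,50), E(d2,29), B(d3,16), D(d3,11)
A→slot 3; F→slot 1; C→slot 2; E skipped; B skipped; D skipped.
Profit = 52 + 50 + 53 = 155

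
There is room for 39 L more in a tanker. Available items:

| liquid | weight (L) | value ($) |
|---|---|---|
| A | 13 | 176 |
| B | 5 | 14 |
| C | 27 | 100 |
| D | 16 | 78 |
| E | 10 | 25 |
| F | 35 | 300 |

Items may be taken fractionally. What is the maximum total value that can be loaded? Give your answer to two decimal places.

398.86

Order: A (176/13=13.54) > F (300/35=8.57) > D (78/16=4.88) > C (100/27=3.70) > B (14/5=2.80) > E (25/10=2.50)
Fill: take A (13 @ 176) → take 26/35 of F → 222.86; 39/39 used.
Total value = 398.86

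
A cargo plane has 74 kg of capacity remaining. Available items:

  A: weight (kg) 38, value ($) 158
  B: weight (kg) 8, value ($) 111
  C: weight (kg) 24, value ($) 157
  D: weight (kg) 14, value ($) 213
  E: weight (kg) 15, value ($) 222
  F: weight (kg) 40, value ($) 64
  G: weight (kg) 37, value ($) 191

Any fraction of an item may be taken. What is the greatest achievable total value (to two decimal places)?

770.11

Order: D (213/14=15.21) > E (222/15=14.80) > B (111/8=13.88) > C (157/24=6.54) > G (191/37=5.16) > A (158/38=4.16) > F (64/40=1.60)
Fill: take D (14 @ 213) → take E (15 @ 222) → take B (8 @ 111) → take C (24 @ 157) → take 13/37 of G → 67.11; 74/74 used.
Total value = 770.11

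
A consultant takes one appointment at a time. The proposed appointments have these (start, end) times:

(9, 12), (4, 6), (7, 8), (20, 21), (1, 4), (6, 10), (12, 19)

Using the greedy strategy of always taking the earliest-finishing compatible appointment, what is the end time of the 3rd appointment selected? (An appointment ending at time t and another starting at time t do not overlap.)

Greedy by earliest finish: after sorting by end time, pick each interval compatible with the last pick.
By end time: (1,4), (4,6), (7,8), (6,10), (9,12), (12,19), (20,21).
Pick (1,4); next start ≥ 4 → (4,6); next start ≥ 6 → (7,8); next start ≥ 8 → (9,12); next start ≥ 12 → (12,19); next start ≥ 19 → (20,21).
Selected: (1,4) (4,6) (7,8) (9,12) (12,19) (20,21)

8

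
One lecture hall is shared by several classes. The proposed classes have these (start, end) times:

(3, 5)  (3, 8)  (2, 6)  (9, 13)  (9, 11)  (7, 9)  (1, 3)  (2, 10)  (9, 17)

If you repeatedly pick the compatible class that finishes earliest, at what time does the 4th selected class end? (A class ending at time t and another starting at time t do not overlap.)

Order by finish time; keep every interval that doesn't clash with the previous kept one.
Sorted by end: (1,3)  (3,5)  (2,6)  (3,8)  (7,9)  (2,10)  (9,11)  (9,13)  (9,17)
take (1,3); take (3,5); skip (2,6); skip (3,8); take (7,9); take (9,11); skip (9,17).
Selected: (1,3) (3,5) (7,9) (9,11)

11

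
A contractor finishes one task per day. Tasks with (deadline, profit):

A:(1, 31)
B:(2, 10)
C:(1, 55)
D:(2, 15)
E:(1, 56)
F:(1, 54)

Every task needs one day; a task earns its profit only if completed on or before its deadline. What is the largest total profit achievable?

Take jobs in profit order; each goes to the latest open slot no later than its deadline.
Profit order: E=56 C=55 F=54 A=31 D=15 B=10
Assign: E→slot 1, C skipped, F skipped, A skipped, D→slot 2, B skipped.
Slots: [1:E] [2:D]
Profit = 56 + 15 = 71

71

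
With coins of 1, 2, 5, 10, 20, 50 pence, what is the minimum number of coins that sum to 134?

134 − 2×50→34 − 1×20→14 − 1×10→4 − 2×2→0
Total coins = 2 + 1 + 1 + 2 = 6

6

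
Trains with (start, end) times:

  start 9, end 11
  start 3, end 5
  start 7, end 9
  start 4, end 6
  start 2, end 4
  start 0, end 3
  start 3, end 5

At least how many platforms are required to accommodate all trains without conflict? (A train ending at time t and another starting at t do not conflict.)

Events (time:±→running): 0:+→1 2:+→2 3:-→1 3:+→2 3:+→3 … peak 3.

3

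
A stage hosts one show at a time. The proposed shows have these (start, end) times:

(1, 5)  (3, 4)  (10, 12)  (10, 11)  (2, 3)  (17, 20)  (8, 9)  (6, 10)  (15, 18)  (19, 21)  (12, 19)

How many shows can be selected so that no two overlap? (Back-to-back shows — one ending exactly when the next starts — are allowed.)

By end time: (2,3), (3,4), (1,5), (8,9), (6,10), (10,11), (10,12), (15,18), (12,19), (17,20), (19,21).
Pick (2,3); next start ≥ 3 → (3,4); next start ≥ 4 → (8,9); next start ≥ 9 → (10,11); next start ≥ 11 → (15,18); next start ≥ 18 → (19,21).
Selected 6 shows.

6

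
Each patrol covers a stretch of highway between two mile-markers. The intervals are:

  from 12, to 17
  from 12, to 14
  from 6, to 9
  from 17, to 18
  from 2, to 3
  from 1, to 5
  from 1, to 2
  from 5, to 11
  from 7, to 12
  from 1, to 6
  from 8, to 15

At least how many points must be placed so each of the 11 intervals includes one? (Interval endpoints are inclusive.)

4

Sorted: [1,2] [2,3] [1,5] [1,6] [6,9] [5,11] [7,12] [12,14] [8,15] [12,17] [17,18]
{[1,2],[2,3],[1,5],[1,6]} hit by 2; {[6,9],[5,11],[7,12]} hit by 9; {[12,14],[8,15],[12,17]} hit by 14; {[17,18]} hit by 18.
Points: 2, 9, 14, 18 (4 total).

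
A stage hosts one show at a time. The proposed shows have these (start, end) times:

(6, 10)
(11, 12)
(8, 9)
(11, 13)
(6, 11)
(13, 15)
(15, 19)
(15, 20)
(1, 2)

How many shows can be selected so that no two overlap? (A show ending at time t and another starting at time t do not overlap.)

Sort by end time and greedily take each interval whose start is ≥ the last chosen end.
By end time: (1,2), (8,9), (6,10), (6,11), (11,12), (11,13), (13,15), (15,19), (15,20).
Pick (1,2); next start ≥ 2 → (8,9); next start ≥ 9 → (11,12); next start ≥ 12 → (13,15); next start ≥ 15 → (15,19).
Selected 5 shows.

5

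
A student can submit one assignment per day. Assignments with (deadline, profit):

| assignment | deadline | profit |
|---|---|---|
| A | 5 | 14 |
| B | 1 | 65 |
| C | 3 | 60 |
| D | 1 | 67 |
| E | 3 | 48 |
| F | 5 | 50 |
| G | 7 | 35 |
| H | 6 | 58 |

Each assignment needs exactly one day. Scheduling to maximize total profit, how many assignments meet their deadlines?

7

Profit order: D=67 B=65 C=60 H=58 F=50 E=48 G=35 A=14
Assign: D→slot 1, B skipped, C→slot 3, H→slot 6, F→slot 5, E→slot 2, G→slot 7, A→slot 4.
Slots: [1:D] [2:E] [3:C] [4:A] [5:F] [6:H] [7:G]
7 of 8 scheduled.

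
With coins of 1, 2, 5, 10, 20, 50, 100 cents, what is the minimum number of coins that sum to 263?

Use the largest denomination that fits, subtract, and repeat.
263 = 2×100 + 1×50 + 1×10 + 1×2 + 1×1
Total coins = 2 + 1 + 1 + 1 + 1 = 6

6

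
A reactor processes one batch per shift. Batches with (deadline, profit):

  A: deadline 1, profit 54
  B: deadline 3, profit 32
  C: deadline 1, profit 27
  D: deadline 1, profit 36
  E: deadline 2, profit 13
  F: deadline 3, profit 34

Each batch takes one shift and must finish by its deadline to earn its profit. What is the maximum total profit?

Sort by profit descending; place each in the latest free slot ≤ its deadline.
Profit order: A=54 D=36 F=34 B=32 C=27 E=13
Assign: A→slot 1, D skipped, F→slot 3, B→slot 2, C skipped, E skipped.
Slots: [1:A] [2:B] [3:F]
Profit = 54 + 32 + 34 = 120

120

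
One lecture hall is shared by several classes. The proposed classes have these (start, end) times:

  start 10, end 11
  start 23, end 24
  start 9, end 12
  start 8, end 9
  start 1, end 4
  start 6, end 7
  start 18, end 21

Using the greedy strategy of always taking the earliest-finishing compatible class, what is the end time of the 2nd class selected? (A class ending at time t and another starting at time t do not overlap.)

Sorted by end: (1,4)  (6,7)  (8,9)  (10,11)  (9,12)  (18,21)  (23,24)
take (1,4); take (6,7); take (8,9); take (10,11); skip (9,12); take (18,21); take (23,24).
Selected: (1,4) (6,7) (8,9) (10,11) (18,21) (23,24)

7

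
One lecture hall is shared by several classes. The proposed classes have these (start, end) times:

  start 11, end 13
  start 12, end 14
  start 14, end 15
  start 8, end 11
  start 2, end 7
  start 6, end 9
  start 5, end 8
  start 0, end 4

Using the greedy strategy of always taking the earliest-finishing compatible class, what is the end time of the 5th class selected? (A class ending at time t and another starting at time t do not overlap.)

Order by finish time; keep every interval that doesn't clash with the previous kept one.
Sorted by end: (0,4)  (2,7)  (5,8)  (6,9)  (8,11)  (11,13)  (12,14)  (14,15)
take (0,4); skip (2,7); take (5,8); take (8,11); take (11,13); take (14,15).
Selected: (0,4) (5,8) (8,11) (11,13) (14,15)

15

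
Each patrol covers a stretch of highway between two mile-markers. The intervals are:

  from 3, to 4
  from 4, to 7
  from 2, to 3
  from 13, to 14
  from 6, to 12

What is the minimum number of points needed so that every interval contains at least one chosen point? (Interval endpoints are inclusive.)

By right end: [2,3]  [3,4]  [4,7]  [6,12]  [13,14]
[2,3] uncovered → point at 3; [4,7] uncovered → point at 7; [13,14] uncovered → point at 14.
Points: 3, 7, 14 (3 total).

3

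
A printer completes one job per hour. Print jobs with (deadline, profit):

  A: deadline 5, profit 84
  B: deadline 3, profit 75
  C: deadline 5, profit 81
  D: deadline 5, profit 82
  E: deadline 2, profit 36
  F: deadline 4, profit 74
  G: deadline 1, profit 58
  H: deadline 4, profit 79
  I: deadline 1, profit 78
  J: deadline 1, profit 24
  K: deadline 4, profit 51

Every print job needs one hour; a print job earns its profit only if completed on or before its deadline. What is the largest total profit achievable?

Take jobs in profit order; each goes to the latest open slot no later than its deadline.
By profit: A(d5,84), D(d5,82), C(d5,81), H(d4,79), I(d1,78), B(d3,75), F(d4,74), G(d1,58), K(d4,51), E(d2,36), J(d1,24)
A→slot 5; D→slot 4; C→slot 3; H→slot 2; I→slot 1; B skipped; F skipped; G skipped; K skipped; E skipped; J skipped.
Profit = 78 + 79 + 81 + 82 + 84 = 404

404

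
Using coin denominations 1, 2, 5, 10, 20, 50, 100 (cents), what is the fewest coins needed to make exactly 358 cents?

358 − 3×100→58 − 1×50→8 − 1×5→3 − 1×2→1 − 1×1→0
Total coins = 3 + 1 + 1 + 1 + 1 = 7

7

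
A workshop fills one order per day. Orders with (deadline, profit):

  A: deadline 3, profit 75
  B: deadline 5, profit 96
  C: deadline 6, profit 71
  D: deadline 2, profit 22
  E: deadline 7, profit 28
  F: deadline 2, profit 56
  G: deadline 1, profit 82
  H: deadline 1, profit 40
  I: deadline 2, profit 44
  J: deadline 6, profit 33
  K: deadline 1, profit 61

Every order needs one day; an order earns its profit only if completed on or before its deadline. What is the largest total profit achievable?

441

By profit: B(d5,96), G(d1,82), A(d3,75), C(d6,71), K(d1,61), F(d2,56), I(d2,44), H(d1,40), J(d6,33), E(d7,28), D(d2,22)
B→slot 5; G→slot 1; A→slot 3; C→slot 6; K skipped; F→slot 2; I skipped; H skipped; J→slot 4; E→slot 7; D skipped.
Profit = 82 + 56 + 75 + 33 + 96 + 71 + 28 = 441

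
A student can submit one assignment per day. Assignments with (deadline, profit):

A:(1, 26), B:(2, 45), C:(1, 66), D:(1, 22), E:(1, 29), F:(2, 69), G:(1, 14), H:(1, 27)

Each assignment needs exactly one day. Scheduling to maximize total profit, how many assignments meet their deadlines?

2

Take jobs in profit order; each goes to the latest open slot no later than its deadline.
Profit order: F=69 C=66 B=45 E=29 H=27 A=26 D=22 G=14
Assign: F→slot 2, C→slot 1, B skipped, E skipped, H skipped, A skipped, D skipped, G skipped.
Slots: [1:C] [2:F]
2 of 8 scheduled.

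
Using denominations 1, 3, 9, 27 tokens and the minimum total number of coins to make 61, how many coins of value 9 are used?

61 = 2×27 + 2×3 + 1×1
Count of 9: 0

0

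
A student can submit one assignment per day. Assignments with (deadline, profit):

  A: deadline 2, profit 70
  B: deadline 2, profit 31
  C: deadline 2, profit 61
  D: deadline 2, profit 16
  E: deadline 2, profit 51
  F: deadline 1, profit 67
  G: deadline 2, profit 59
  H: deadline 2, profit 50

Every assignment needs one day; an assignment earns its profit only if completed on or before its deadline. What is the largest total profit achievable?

137

Sort by profit descending; place each in the latest free slot ≤ its deadline.
By profit: A(d2,70), F(d1,67), C(d2,61), G(d2,59), E(d2,51), H(d2,50), B(d2,31), D(d2,16)
A→slot 2; F→slot 1; C skipped; G skipped; E skipped; H skipped; B skipped; D skipped.
Profit = 67 + 70 = 137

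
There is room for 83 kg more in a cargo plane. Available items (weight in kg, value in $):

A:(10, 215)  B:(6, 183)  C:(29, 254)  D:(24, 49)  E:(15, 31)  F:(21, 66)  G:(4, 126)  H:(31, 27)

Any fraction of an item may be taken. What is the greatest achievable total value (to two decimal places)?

870.87

Ratios (sorted): G 31.50, B 30.50, A 21.50, C 8.76, F 3.14, E 2.07, D 2.04, H 0.87
take G (4 @ 126); take B (6 @ 183); take A (10 @ 215); take C (29 @ 254); take F (21 @ 66); take 13/15 of E → 26.87. Capacity used 83/83.
Total value = 870.87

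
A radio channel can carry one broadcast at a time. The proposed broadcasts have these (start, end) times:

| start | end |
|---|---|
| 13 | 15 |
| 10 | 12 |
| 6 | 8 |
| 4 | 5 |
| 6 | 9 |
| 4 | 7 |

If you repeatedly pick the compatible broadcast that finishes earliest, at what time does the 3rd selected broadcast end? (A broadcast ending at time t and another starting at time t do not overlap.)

12

Greedy by earliest finish: after sorting by end time, pick each interval compatible with the last pick.
Sorted by end: (4,5)  (4,7)  (6,8)  (6,9)  (10,12)  (13,15)
take (4,5); take (6,8); take (10,12); take (13,15).
Selected: (4,5) (6,8) (10,12) (13,15)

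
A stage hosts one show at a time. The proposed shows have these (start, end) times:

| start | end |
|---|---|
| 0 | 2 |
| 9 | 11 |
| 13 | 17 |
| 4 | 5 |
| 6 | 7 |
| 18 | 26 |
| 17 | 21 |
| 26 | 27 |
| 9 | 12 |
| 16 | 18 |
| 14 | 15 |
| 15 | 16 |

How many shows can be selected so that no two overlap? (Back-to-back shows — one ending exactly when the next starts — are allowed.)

9

Greedy by earliest finish: after sorting by end time, pick each interval compatible with the last pick.
By end time: (0,2), (4,5), (6,7), (9,11), (9,12), (14,15), (15,16), (13,17), (16,18), (17,21), (18,26), (26,27).
Pick (0,2); next start ≥ 2 → (4,5); next start ≥ 5 → (6,7); next start ≥ 7 → (9,11); next start ≥ 11 → (14,15); next start ≥ 15 → (15,16); next start ≥ 16 → (16,18); next start ≥ 18 → (18,26); next start ≥ 26 → (26,27).
Selected 9 shows.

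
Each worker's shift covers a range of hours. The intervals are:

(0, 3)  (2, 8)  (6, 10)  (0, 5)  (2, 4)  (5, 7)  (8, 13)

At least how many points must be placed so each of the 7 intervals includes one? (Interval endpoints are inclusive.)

3

Sort by right endpoint; whenever an interval is uncovered, place a point at its right end.
By right end: [0,3]  [2,4]  [0,5]  [5,7]  [2,8]  [6,10]  [8,13]
[0,3] uncovered → point at 3; [5,7] uncovered → point at 7; [8,13] uncovered → point at 13.
Points: 3, 7, 13 (3 total).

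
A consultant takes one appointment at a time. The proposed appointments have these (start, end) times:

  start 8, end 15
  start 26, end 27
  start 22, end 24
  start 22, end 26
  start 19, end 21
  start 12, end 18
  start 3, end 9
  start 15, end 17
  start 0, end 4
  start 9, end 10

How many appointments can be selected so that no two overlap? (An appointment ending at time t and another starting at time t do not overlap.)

6

Sort by end time and greedily take each interval whose start is ≥ the last chosen end.
By end time: (0,4), (3,9), (9,10), (8,15), (15,17), (12,18), (19,21), (22,24), (22,26), (26,27).
Pick (0,4); next start ≥ 4 → (9,10); next start ≥ 10 → (15,17); next start ≥ 17 → (19,21); next start ≥ 21 → (22,24); next start ≥ 24 → (26,27).
Selected 6 appointments.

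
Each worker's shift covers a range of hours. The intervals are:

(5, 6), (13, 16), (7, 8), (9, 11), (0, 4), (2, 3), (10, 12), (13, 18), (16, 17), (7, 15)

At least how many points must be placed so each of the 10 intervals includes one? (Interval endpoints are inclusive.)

5

By right end: [2,3]  [0,4]  [5,6]  [7,8]  [9,11]  [10,12]  [7,15]  [13,16]  [16,17]  [13,18]
[2,3] uncovered → point at 3; [5,6] uncovered → point at 6; [7,8] uncovered → point at 8; [9,11] uncovered → point at 11; [13,16] uncovered → point at 16.
Points: 3, 6, 8, 11, 16 (5 total).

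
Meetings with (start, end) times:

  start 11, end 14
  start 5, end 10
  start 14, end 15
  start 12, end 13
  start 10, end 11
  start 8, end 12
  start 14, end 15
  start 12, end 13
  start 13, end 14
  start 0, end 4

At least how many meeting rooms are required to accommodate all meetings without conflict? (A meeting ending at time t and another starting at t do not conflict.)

3

The answer is the maximum number of intervals overlapping at any instant.
starts: [0, 5, 8, 10, 11, 12, 12, 13, 14, 14]
ends:   [4, 10, 11, 12, 13, 13, 14, 14, 15, 15]
s0→1 e4→0 s5→1 s8→2 e10→1 s10→2 e11→1 s11→2 e12→1 s12→2 s12→3  — peak 3.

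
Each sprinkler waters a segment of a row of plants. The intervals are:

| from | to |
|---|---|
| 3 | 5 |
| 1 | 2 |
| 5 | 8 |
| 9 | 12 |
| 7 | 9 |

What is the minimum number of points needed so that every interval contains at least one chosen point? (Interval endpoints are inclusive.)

3

Process intervals by earliest right end; each time one isn't hit yet, stab at its right endpoint.
Sorted: [1,2] [3,5] [5,8] [7,9] [9,12]
{[1,2]} hit by 2; {[3,5],[5,8]} hit by 5; {[7,9],[9,12]} hit by 9.
Points: 2, 5, 9 (3 total).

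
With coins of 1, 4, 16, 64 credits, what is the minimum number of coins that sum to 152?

5

Greedy: take as many of the largest coin as possible, then repeat with the remainder.
152 − 2×64→24 − 1×16→8 − 2×4→0
Total coins = 2 + 1 + 2 = 5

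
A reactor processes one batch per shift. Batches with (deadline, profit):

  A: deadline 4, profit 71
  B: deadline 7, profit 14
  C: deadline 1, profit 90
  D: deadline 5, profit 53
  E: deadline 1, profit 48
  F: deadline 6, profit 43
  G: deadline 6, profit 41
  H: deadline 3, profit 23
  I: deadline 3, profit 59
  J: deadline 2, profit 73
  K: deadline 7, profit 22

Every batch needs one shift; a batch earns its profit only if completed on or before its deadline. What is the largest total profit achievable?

411

Sort by profit descending; place each in the latest free slot ≤ its deadline.
By profit: C(d1,90), J(d2,73), A(d4,71), I(d3,59), D(d5,53), E(d1,48), F(d6,43), G(d6,41), H(d3,23), K(d7,22), B(d7,14)
C→slot 1; J→slot 2; A→slot 4; I→slot 3; D→slot 5; E skipped; F→slot 6; G skipped; H skipped; K→slot 7; B skipped.
Profit = 90 + 73 + 59 + 71 + 53 + 43 + 22 = 411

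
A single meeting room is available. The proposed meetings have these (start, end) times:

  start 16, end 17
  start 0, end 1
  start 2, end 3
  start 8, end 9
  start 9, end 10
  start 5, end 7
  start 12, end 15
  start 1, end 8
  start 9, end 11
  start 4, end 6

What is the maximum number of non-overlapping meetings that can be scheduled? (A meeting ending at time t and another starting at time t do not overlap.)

Greedy by earliest finish: after sorting by end time, pick each interval compatible with the last pick.
Sorted by end: (0,1)  (2,3)  (4,6)  (5,7)  (1,8)  (8,9)  (9,10)  (9,11)  (12,15)  (16,17)
take (0,1); take (2,3); take (4,6); take (8,9); take (9,10); skip (9,11); take (12,15); take (16,17).
Selected 7 meetings.

7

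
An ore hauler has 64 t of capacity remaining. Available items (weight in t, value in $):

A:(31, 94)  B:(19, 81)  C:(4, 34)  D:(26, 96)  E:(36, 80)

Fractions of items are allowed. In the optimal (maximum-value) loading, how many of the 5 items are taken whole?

Ratios (sorted): C 8.50, B 4.26, D 3.69, A 3.03, E 2.22
take C (4 @ 34); take B (19 @ 81); take D (26 @ 96); take 15/31 of A → 45.48. Capacity used 64/64.
3 item(s) taken whole; one partial (take 15/31 of A).

3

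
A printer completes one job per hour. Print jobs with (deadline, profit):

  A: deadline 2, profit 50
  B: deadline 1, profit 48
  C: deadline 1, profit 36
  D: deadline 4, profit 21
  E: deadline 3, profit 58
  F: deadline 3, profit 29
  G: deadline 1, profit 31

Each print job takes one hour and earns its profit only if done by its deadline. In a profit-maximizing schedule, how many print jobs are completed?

By profit: E(d3,58), A(d2,50), B(d1,48), C(d1,36), G(d1,31), F(d3,29), D(d4,21)
E→slot 3; A→slot 2; B→slot 1; C skipped; G skipped; F skipped; D→slot 4.
4 of 7 scheduled.

4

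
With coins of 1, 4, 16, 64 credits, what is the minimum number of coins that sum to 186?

9

Greedy: take as many of the largest coin as possible, then repeat with the remainder.
186 − 2×64→58 − 3×16→10 − 2×4→2 − 2×1→0
Total coins = 2 + 3 + 2 + 2 = 9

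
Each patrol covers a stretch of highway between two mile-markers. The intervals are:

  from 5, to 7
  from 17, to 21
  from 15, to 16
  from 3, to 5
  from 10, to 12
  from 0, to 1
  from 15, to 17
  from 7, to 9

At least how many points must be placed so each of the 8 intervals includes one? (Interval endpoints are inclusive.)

Process intervals by earliest right end; each time one isn't hit yet, stab at its right endpoint.
By right end: [0,1]  [3,5]  [5,7]  [7,9]  [10,12]  [15,16]  [15,17]  [17,21]
[0,1] uncovered → point at 1; [3,5] uncovered → point at 5; [7,9] uncovered → point at 9; [10,12] uncovered → point at 12; [15,16] uncovered → point at 16; [17,21] uncovered → point at 21.
Points: 1, 5, 9, 12, 16, 21 (6 total).

6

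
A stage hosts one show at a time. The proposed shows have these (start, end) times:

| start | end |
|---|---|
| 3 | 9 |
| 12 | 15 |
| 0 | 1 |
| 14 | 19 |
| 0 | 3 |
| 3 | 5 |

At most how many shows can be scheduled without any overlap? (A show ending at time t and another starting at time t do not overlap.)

3

By end time: (0,1), (0,3), (3,5), (3,9), (12,15), (14,19).
Pick (0,1); next start ≥ 1 → (3,5); next start ≥ 5 → (12,15).
Selected 3 shows.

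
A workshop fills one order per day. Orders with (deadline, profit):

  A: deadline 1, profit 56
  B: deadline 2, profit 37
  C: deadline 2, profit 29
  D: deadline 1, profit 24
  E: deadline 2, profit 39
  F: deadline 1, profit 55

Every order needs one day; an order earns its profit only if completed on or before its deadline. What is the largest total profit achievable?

95

By profit: A(d1,56), F(d1,55), E(d2,39), B(d2,37), C(d2,29), D(d1,24)
A→slot 1; F skipped; E→slot 2; B skipped; C skipped; D skipped.
Profit = 56 + 39 = 95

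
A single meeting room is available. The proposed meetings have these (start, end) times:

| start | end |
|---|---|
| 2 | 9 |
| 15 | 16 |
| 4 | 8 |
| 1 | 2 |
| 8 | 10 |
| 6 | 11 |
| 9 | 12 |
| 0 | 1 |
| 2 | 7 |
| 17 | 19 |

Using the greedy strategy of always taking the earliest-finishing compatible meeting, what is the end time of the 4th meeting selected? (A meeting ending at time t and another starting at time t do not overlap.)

10

Sort by end time and greedily take each interval whose start is ≥ the last chosen end.
Sorted by end: (0,1)  (1,2)  (2,7)  (4,8)  (2,9)  (8,10)  (6,11)  (9,12)  (15,16)  (17,19)
take (0,1); take (1,2); take (2,7); skip (2,9); take (8,10); skip (9,12); take (15,16); take (17,19).
Selected: (0,1) (1,2) (2,7) (8,10) (15,16) (17,19)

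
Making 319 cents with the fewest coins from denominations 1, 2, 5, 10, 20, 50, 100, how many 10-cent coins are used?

319 − 3×100→19 − 1×10→9 − 1×5→4 − 2×2→0
Count of 10: 1

1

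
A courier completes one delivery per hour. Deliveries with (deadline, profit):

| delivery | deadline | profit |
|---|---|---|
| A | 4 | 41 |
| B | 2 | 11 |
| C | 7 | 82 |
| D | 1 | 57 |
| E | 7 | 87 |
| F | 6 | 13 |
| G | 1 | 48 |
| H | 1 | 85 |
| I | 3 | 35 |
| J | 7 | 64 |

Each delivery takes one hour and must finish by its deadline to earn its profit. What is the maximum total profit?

407

Sort by profit descending; place each in the latest free slot ≤ its deadline.
Profit order: E=87 H=85 C=82 J=64 D=57 G=48 A=41 I=35 F=13 B=11
Assign: E→slot 7, H→slot 1, C→slot 6, J→slot 5, D skipped, G skipped, A→slot 4, I→slot 3, F→slot 2, B skipped.
Slots: [1:H] [2:F] [3:I] [4:A] [5:J] [6:C] [7:E]
Profit = 85 + 13 + 35 + 41 + 64 + 82 + 87 = 407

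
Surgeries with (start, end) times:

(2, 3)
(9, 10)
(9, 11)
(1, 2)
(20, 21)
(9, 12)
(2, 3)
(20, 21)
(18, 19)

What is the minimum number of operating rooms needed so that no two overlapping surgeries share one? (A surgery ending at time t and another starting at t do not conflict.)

3

Count concurrent intervals with a sweep; the peak is the room count.
starts: [1, 2, 2, 9, 9, 9, 18, 20, 20]
ends:   [2, 3, 3, 10, 11, 12, 19, 21, 21]
s1→1 e2→0 s2→1 s2→2 e3→1 e3→0 s9→1 s9→2 s9→3  — peak 3.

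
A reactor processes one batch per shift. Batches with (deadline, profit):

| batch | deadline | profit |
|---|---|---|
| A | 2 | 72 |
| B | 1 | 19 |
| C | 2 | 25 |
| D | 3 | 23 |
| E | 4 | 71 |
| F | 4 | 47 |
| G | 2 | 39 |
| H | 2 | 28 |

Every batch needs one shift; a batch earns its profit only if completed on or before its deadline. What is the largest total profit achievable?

229

Profit order: A=72 E=71 F=47 G=39 H=28 C=25 D=23 B=19
Assign: A→slot 2, E→slot 4, F→slot 3, G→slot 1, H skipped, C skipped, D skipped, B skipped.
Slots: [1:G] [2:A] [3:F] [4:E]
Profit = 39 + 72 + 47 + 71 = 229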